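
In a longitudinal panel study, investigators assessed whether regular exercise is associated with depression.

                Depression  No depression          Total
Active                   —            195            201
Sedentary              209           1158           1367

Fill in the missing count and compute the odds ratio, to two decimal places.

The missing cell is in the exposed row: 201 − 195 = 6.
So a = 6, b = 195, c = 209, d = 1158.
OR = (a·d)/(b·c) = (6 × 1158) / (195 × 209) = 6948 / 40755 = 0.17048

0.17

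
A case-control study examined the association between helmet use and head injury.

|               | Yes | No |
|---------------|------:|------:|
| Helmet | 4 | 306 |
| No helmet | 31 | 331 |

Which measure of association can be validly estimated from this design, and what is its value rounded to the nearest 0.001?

0.140

Cells: a = 4, b = 306, c = 31, d = 331.
This is a case-control study: participants were sampled on outcome status, so risks in the source population cannot be estimated directly — relative risk is not valid here. The odds ratio is the appropriate measure.
OR = (a·d)/(b·c) = (4 × 331) / (306 × 31) = 1324 / 9486 = 0.13957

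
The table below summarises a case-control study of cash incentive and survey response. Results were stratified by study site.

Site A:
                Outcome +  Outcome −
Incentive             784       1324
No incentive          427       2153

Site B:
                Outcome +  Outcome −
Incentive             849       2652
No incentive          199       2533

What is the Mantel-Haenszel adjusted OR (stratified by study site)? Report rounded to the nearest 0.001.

3.435

OR_MH = Σ(aᵢdᵢ/nᵢ) / Σ(bᵢcᵢ/nᵢ), where nᵢ is the stratum total.
Stratum 1 (Site A): n = 4688; a·d/n = 784·2153/4688 = 360.0580; b·c/n = 1324·427/4688 = 120.5947
Stratum 2 (Site B): n = 6233; a·d/n = 849·2533/6233 = 345.0212; b·c/n = 2652·199/6233 = 84.6700
OR_MH = (360.0580 + 345.0212) / (120.5947 + 84.6700) = 705.0792 / 205.2647 = 3.43498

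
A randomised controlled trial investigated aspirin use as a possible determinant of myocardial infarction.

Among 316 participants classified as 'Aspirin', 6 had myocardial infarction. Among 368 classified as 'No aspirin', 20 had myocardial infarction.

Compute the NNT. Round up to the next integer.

29

Risk in treated group = 6/316 = 0.01899; risk in control = 20/368 = 0.05435.
Absolute risk reduction = 0.05435 − 0.01899 = 0.03536
NNT = 1 / ARR = 1 / 0.03536 = 28.280 → round up → 29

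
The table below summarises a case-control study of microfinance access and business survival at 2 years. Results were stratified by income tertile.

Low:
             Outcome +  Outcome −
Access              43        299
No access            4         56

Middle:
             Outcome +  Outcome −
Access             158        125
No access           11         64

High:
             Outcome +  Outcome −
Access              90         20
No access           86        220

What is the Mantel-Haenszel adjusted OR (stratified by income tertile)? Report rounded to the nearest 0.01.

OR_MH = Σ(aᵢdᵢ/nᵢ) / Σ(bᵢcᵢ/nᵢ), where nᵢ is the stratum total.
Stratum 1 (Low): n = 402; a·d/n = 43·56/402 = 5.9900; b·c/n = 299·4/402 = 2.9751
Stratum 2 (Middle): n = 358; a·d/n = 158·64/358 = 28.2458; b·c/n = 125·11/358 = 3.8408
Stratum 3 (High): n = 416; a·d/n = 90·220/416 = 47.5962; b·c/n = 20·86/416 = 4.1346
OR_MH = (5.9900 + 28.2458 + 47.5962) / (2.9751 + 3.8408 + 4.1346) = 81.8320 / 10.9505 = 7.47289

7.47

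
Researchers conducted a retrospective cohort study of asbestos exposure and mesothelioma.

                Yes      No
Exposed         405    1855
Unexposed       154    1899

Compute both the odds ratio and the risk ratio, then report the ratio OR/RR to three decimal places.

Cells: a = 405, b = 1855, c = 154, d = 1899.
OR = (405·1899)/(1855·154) = 769095/285670 = 2.69225
Risk in exposed = 405/2260 = 0.17920; risk in unexposed = 154/2053 = 0.07501; RR = 2.38899
OR/RR = 2.69225 / 2.38899 = 1.12694
The outcome is not rare, so the OR lies further from 1 than the RR.

1.127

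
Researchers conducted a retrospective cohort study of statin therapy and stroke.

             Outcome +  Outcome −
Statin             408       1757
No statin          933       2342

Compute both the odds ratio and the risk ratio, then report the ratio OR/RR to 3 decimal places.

Cells: a = 408, b = 1757, c = 933, d = 2342.
OR = (408·2342)/(1757·933) = 955536/1639281 = 0.58290
Risk in exposed = 408/2165 = 0.18845; risk in unexposed = 933/3275 = 0.28489; RR = 0.66150
OR/RR = 0.58290 / 0.66150 = 0.88117
The outcome is not rare, so the OR lies further from 1 than the RR.

0.881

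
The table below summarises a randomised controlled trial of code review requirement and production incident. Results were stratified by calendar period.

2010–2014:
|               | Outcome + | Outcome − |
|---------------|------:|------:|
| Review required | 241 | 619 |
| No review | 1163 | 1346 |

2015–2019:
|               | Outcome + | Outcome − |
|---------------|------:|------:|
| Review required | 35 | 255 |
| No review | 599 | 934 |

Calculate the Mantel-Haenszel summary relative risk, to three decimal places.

0.533

RR_MH = Σ(aᵢ·n₀ᵢ/nᵢ) / Σ(cᵢ·n₁ᵢ/nᵢ), with n₁ᵢ = aᵢ+bᵢ (exposed), n₀ᵢ = cᵢ+dᵢ (unexposed), nᵢ = n₁ᵢ+n₀ᵢ.
Stratum 1 (2010–2014): n₁ = 860, n₀ = 2509, n = 3369; a·n₀/n = 241·2509/3369 = 179.4803; c·n₁/n = 1163·860/3369 = 296.8774
Stratum 2 (2015–2019): n₁ = 290, n₀ = 1533, n = 1823; a·n₀/n = 35·1533/1823 = 29.4323; c·n₁/n = 599·290/1823 = 95.2880
RR_MH = (179.4803 + 29.4323) / (296.8774 + 95.2880) = 208.9125 / 392.1654 = 0.53272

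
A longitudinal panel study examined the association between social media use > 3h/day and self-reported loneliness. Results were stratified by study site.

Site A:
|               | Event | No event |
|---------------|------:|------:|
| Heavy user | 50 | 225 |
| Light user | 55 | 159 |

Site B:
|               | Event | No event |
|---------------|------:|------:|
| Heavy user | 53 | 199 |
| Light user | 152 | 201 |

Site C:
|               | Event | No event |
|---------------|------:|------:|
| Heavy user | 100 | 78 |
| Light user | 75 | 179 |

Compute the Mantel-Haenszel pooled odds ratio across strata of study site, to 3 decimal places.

OR_MH = Σ(aᵢdᵢ/nᵢ) / Σ(bᵢcᵢ/nᵢ), where nᵢ is the stratum total.
Stratum 1 (Site A): n = 489; a·d/n = 50·159/489 = 16.2577; b·c/n = 225·55/489 = 25.3067
Stratum 2 (Site B): n = 605; a·d/n = 53·201/605 = 17.6083; b·c/n = 199·152/605 = 49.9967
Stratum 3 (Site C): n = 432; a·d/n = 100·179/432 = 41.4352; b·c/n = 78·75/432 = 13.5417
OR_MH = (16.2577 + 17.6083 + 41.4352) / (25.3067 + 49.9967 + 13.5417) = 75.3011 / 88.8451 = 0.84756

0.848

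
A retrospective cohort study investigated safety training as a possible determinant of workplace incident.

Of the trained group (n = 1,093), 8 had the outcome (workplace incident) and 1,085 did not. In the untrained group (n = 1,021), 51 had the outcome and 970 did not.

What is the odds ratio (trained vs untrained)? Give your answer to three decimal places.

From the description: a = 8, b = 1085, c = 51, d = 970.
OR = (a·d)/(b·c) = (8 × 970) / (1085 × 51) = 7760 / 55335 = 0.14024
Exposure is associated with lower odds of workplace incident (OR = 0.14 < 1).

0.140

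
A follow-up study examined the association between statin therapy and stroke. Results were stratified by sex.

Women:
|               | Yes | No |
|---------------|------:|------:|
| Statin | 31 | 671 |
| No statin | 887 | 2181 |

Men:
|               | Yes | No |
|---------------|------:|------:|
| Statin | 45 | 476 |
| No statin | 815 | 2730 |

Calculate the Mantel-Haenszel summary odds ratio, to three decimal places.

0.190

OR_MH = Σ(aᵢdᵢ/nᵢ) / Σ(bᵢcᵢ/nᵢ), where nᵢ is the stratum total.
Stratum 1 (Women): n = 3770; a·d/n = 31·2181/3770 = 17.9340; b·c/n = 671·887/3770 = 157.8719
Stratum 2 (Men): n = 4066; a·d/n = 45·2730/4066 = 30.2140; b·c/n = 476·815/4066 = 95.4107
OR_MH = (17.9340 + 30.2140) / (157.8719 + 95.4107) = 48.1479 / 253.2826 = 0.19010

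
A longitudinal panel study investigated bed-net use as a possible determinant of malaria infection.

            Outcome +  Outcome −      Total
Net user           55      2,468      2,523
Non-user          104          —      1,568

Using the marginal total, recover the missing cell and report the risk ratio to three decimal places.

0.329

The missing cell is in the unexposed row: 1568 − 104 = 1464.
So a = 55, b = 2468, c = 104, d = 1464.
RR = [a/(a+b)] / [c/(c+d)] = (55/2523) / (104/1568) = 0.02180/0.06633 = 0.32867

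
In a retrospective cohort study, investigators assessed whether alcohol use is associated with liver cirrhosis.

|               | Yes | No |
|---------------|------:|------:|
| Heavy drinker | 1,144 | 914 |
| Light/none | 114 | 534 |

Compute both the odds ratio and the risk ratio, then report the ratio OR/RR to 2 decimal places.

1.86

Cells: a = 1144, b = 914, c = 114, d = 534.
OR = (1144·534)/(914·114) = 610896/104196 = 5.86295
Risk in exposed = 1144/2058 = 0.55588; risk in unexposed = 114/648 = 0.17593; RR = 3.15974
OR/RR = 5.86295 / 3.15974 = 1.85552
The outcome is not rare, so the OR lies further from 1 than the RR.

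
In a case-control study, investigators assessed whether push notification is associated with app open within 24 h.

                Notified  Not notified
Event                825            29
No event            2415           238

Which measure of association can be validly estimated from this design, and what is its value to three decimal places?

2.804

Reading the table with exposure as columns: a = 825 (Notified, case), b = 2415 (Notified, non-case), c = 29 (Not notified, case), d = 238.
This is a case-control study: participants were sampled on outcome status, so risks in the source population cannot be estimated directly — relative risk is not valid here. The odds ratio is the appropriate measure.
OR = (a·d)/(b·c) = (825 × 238) / (2415 × 29) = 196350 / 70035 = 2.80360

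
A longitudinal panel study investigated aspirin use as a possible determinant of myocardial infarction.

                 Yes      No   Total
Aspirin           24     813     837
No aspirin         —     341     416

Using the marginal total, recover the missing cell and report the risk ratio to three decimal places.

0.159

The missing cell is in the unexposed row: 416 − 341 = 75.
So a = 24, b = 813, c = 75, d = 341.
RR = [a/(a+b)] / [c/(c+d)] = (24/837) / (75/416) = 0.02867/0.18029 = 0.15904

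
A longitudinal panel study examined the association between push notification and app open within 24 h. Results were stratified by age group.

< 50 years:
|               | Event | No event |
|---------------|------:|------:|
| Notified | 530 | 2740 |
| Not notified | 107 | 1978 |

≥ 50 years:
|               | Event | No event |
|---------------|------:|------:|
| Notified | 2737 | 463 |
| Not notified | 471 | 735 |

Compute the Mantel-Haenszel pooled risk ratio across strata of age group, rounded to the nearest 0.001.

RR_MH = Σ(aᵢ·n₀ᵢ/nᵢ) / Σ(cᵢ·n₁ᵢ/nᵢ), with n₁ᵢ = aᵢ+bᵢ (exposed), n₀ᵢ = cᵢ+dᵢ (unexposed), nᵢ = n₁ᵢ+n₀ᵢ.
Stratum 1 (< 50 years): n₁ = 3270, n₀ = 2085, n = 5355; a·n₀/n = 530·2085/5355 = 206.3585; c·n₁/n = 107·3270/5355 = 65.3389
Stratum 2 (≥ 50 years): n₁ = 3200, n₀ = 1206, n = 4406; a·n₀/n = 2737·1206/4406 = 749.1652; c·n₁/n = 471·3200/4406 = 342.0790
RR_MH = (206.3585 + 749.1652) / (65.3389 + 342.0790) = 955.5238 / 407.4179 = 2.34532

2.345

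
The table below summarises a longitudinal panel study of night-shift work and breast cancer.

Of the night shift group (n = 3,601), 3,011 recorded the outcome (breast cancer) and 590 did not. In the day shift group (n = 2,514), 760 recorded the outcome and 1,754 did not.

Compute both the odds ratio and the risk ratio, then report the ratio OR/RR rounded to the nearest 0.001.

4.258

From the description: a = 3011, b = 590, c = 760, d = 1754.
OR = (3011·1754)/(590·760) = 5281294/448400 = 11.77809
Risk in exposed = 3011/3601 = 0.83616; risk in unexposed = 760/2514 = 0.30231; RR = 2.76592
OR/RR = 11.77809 / 2.76592 = 4.25829
The outcome is not rare, so the OR lies further from 1 than the RR.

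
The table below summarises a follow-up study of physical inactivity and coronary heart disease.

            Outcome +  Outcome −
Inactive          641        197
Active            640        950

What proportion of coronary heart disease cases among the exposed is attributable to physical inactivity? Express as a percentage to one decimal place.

Cells: a = 641, b = 197, c = 640, d = 950.
Risk in exposed = 641/838 = 0.76492; risk in unexposed = 640/1590 = 0.40252.
RR = 0.76492/0.40252 = 1.90034
AR% = (RR − 1)/RR × 100 = (1.90034 − 1)/1.90034 × 100 = 47.3778%

47.4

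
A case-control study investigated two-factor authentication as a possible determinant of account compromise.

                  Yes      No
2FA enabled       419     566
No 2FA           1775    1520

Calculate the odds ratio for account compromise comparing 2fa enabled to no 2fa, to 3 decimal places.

0.634

Cells: a = 419, b = 566, c = 1775, d = 1520.
OR = (a·d)/(b·c) = (419 × 1520) / (566 × 1775) = 636880 / 1004650 = 0.63393
Exposure is associated with lower odds of account compromise (OR = 0.63 < 1).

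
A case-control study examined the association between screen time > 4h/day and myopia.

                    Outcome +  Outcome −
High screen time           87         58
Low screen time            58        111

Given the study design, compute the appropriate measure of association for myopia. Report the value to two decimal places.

2.87

Cells: a = 87, b = 58, c = 58, d = 111.
This is a case-control study: participants were sampled on outcome status, so risks in the source population cannot be estimated directly — relative risk is not valid here. The odds ratio is the appropriate measure.
OR = (a·d)/(b·c) = (87 × 111) / (58 × 58) = 9657 / 3364 = 2.87069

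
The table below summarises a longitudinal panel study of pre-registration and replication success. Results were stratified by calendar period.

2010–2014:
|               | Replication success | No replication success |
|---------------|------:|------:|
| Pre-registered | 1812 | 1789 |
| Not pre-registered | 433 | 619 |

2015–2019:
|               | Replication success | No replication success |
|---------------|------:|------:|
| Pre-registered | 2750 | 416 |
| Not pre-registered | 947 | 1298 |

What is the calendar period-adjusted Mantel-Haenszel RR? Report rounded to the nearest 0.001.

RR_MH = Σ(aᵢ·n₀ᵢ/nᵢ) / Σ(cᵢ·n₁ᵢ/nᵢ), with n₁ᵢ = aᵢ+bᵢ (exposed), n₀ᵢ = cᵢ+dᵢ (unexposed), nᵢ = n₁ᵢ+n₀ᵢ.
Stratum 1 (2010–2014): n₁ = 3601, n₀ = 1052, n = 4653; a·n₀/n = 1812·1052/4653 = 409.6763; c·n₁/n = 433·3601/4653 = 335.1027
Stratum 2 (2015–2019): n₁ = 3166, n₀ = 2245, n = 5411; a·n₀/n = 2750·2245/5411 = 1140.9629; c·n₁/n = 947·3166/5411 = 554.0939
RR_MH = (409.6763 + 1140.9629) / (335.1027 + 554.0939) = 1550.6392 / 889.1966 = 1.74387

1.744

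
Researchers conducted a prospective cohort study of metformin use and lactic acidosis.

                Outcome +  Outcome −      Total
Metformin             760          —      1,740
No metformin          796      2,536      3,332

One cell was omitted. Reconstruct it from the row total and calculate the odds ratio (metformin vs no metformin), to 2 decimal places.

2.47

The missing cell is in the exposed row: 1740 − 760 = 980.
So a = 760, b = 980, c = 796, d = 2536.
OR = (a·d)/(b·c) = (760 × 2536) / (980 × 796) = 1927360 / 780080 = 2.47072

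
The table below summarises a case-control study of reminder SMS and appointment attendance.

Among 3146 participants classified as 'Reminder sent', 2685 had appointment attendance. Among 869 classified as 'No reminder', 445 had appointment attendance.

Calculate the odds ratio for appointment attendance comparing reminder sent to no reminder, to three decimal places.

From the description: a = 2685, b = 461, c = 445, d = 424.
OR = (a·d)/(b·c) = (2685 × 424) / (461 × 445) = 1138440 / 205145 = 5.54944
The odds of appointment attendance are about 5.55 times as high in the reminder sent group.

5.549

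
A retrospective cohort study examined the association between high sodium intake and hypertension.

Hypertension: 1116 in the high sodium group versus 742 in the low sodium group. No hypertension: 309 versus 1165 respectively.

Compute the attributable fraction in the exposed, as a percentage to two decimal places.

From the description: a = 1116, b = 309, c = 742, d = 1165.
Risk in exposed = 1116/1425 = 0.78316; risk in unexposed = 742/1907 = 0.38909.
RR = 0.78316/0.38909 = 2.01278
AR% = (RR − 1)/RR × 100 = (2.01278 − 1)/2.01278 × 100 = 50.3174%

50.32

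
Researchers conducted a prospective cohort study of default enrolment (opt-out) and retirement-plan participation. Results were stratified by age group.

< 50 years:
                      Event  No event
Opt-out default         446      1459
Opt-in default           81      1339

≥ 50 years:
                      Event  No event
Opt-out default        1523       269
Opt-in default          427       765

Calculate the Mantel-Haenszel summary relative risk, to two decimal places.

RR_MH = Σ(aᵢ·n₀ᵢ/nᵢ) / Σ(cᵢ·n₁ᵢ/nᵢ), with n₁ᵢ = aᵢ+bᵢ (exposed), n₀ᵢ = cᵢ+dᵢ (unexposed), nᵢ = n₁ᵢ+n₀ᵢ.
Stratum 1 (< 50 years): n₁ = 1905, n₀ = 1420, n = 3325; a·n₀/n = 446·1420/3325 = 190.4722; c·n₁/n = 81·1905/3325 = 46.4075
Stratum 2 (≥ 50 years): n₁ = 1792, n₀ = 1192, n = 2984; a·n₀/n = 1523·1192/2984 = 608.3834; c·n₁/n = 427·1792/2984 = 256.4290
RR_MH = (190.4722 + 608.3834) / (46.4075 + 256.4290) = 798.8556 / 302.8365 = 2.63791

2.64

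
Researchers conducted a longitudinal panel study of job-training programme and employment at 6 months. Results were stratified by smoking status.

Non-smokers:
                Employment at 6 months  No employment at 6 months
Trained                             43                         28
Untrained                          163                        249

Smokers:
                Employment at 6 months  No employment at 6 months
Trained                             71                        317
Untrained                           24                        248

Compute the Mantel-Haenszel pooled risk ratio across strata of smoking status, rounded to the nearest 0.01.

RR_MH = Σ(aᵢ·n₀ᵢ/nᵢ) / Σ(cᵢ·n₁ᵢ/nᵢ), with n₁ᵢ = aᵢ+bᵢ (exposed), n₀ᵢ = cᵢ+dᵢ (unexposed), nᵢ = n₁ᵢ+n₀ᵢ.
Stratum 1 (Non-smokers): n₁ = 71, n₀ = 412, n = 483; a·n₀/n = 43·412/483 = 36.6791; c·n₁/n = 163·71/483 = 23.9607
Stratum 2 (Smokers): n₁ = 388, n₀ = 272, n = 660; a·n₀/n = 71·272/660 = 29.2606; c·n₁/n = 24·388/660 = 14.1091
RR_MH = (36.6791 + 29.2606) / (23.9607 + 14.1091) = 65.9397 / 38.0698 = 1.73208

1.73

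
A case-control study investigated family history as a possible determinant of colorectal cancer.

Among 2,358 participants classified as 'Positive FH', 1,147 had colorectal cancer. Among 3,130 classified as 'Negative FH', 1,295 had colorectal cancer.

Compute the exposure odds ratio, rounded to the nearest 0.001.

From the description: a = 1147, b = 1211, c = 1295, d = 1835.
OR = (a·d)/(b·c) = (1147 × 1835) / (1211 × 1295) = 2104745 / 1568245 = 1.34210
The odds of colorectal cancer are about 1.34 times as high in the positive fh group.

1.342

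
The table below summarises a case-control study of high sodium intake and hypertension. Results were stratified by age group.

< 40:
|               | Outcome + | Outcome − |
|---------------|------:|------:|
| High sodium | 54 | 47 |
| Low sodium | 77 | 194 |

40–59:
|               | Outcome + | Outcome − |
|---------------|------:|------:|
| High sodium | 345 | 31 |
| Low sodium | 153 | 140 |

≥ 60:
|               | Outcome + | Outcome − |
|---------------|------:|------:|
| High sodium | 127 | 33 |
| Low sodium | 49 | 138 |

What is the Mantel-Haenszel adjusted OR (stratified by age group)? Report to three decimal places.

OR_MH = Σ(aᵢdᵢ/nᵢ) / Σ(bᵢcᵢ/nᵢ), where nᵢ is the stratum total.
Stratum 1 (< 40): n = 372; a·d/n = 54·194/372 = 28.1613; b·c/n = 47·77/372 = 9.7285
Stratum 2 (40–59): n = 669; a·d/n = 345·140/669 = 72.1973; b·c/n = 31·153/669 = 7.0897
Stratum 3 (≥ 60): n = 347; a·d/n = 127·138/347 = 50.5072; b·c/n = 33·49/347 = 4.6599
OR_MH = (28.1613 + 72.1973 + 50.5072) / (9.7285 + 7.0897 + 4.6599) = 150.8658 / 21.4781 = 7.02416

7.024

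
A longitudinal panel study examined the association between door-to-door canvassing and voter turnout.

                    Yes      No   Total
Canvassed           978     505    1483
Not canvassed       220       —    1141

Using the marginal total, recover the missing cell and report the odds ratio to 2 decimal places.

8.11

The missing cell is in the unexposed row: 1141 − 220 = 921.
So a = 978, b = 505, c = 220, d = 921.
OR = (a·d)/(b·c) = (978 × 921) / (505 × 220) = 900738 / 111100 = 8.10745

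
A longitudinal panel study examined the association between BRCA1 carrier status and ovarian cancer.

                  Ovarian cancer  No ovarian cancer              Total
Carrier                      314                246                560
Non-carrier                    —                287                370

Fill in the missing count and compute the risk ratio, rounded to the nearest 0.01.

The missing cell is in the unexposed row: 370 − 287 = 83.
So a = 314, b = 246, c = 83, d = 287.
RR = [a/(a+b)] / [c/(c+d)] = (314/560) / (83/370) = 0.56071/0.22432 = 2.49957

2.50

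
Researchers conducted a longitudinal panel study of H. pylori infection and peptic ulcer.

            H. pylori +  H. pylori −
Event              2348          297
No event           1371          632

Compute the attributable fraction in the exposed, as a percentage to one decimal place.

49.4

Reading the table with exposure as columns: a = 2348 (H. pylori +, case), b = 1371 (H. pylori +, non-case), c = 297 (H. pylori −, case), d = 632.
Risk in exposed = 2348/3719 = 0.63135; risk in unexposed = 297/929 = 0.31970.
RR = 0.63135/0.31970 = 1.97484
AR% = (RR − 1)/RR × 100 = (1.97484 − 1)/1.97484 × 100 = 49.3629%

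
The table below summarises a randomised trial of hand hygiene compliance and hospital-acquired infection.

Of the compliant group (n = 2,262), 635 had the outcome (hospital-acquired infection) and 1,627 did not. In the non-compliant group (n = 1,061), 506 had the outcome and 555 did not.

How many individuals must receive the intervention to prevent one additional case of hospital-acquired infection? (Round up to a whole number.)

6

Risk in treated group = 635/2262 = 0.28073; risk in control = 506/1061 = 0.47691.
Absolute risk reduction = 0.47691 − 0.28073 = 0.19618
NNT = 1 / ARR = 1 / 0.19618 = 5.097 → round up → 6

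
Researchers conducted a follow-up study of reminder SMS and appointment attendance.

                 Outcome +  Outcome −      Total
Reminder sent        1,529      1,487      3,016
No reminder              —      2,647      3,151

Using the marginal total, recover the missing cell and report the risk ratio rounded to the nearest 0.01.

3.17

The missing cell is in the unexposed row: 3151 − 2647 = 504.
So a = 1529, b = 1487, c = 504, d = 2647.
RR = [a/(a+b)] / [c/(c+d)] = (1529/3016) / (504/3151) = 0.50696/0.15995 = 3.16952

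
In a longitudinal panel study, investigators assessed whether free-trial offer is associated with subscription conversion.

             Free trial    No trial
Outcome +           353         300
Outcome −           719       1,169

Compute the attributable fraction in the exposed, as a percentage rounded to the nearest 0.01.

Reading the table with exposure as columns: a = 353 (Free trial, case), b = 719 (Free trial, non-case), c = 300 (No trial, case), d = 1169.
Risk in exposed = 353/1072 = 0.32929; risk in unexposed = 300/1469 = 0.20422.
RR = 0.32929/0.20422 = 1.61243
AR% = (RR − 1)/RR × 100 = (1.61243 − 1)/1.61243 × 100 = 37.9817%

37.98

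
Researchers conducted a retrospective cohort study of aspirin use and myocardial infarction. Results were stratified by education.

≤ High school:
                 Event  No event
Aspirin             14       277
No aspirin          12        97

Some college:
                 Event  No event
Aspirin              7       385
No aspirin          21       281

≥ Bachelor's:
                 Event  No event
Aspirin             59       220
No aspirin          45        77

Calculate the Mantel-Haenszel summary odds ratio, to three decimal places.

OR_MH = Σ(aᵢdᵢ/nᵢ) / Σ(bᵢcᵢ/nᵢ), where nᵢ is the stratum total.
Stratum 1 (≤ High school): n = 400; a·d/n = 14·97/400 = 3.3950; b·c/n = 277·12/400 = 8.3100
Stratum 2 (Some college): n = 694; a·d/n = 7·281/694 = 2.8343; b·c/n = 385·21/694 = 11.6499
Stratum 3 (≥ Bachelor's): n = 401; a·d/n = 59·77/401 = 11.3292; b·c/n = 220·45/401 = 24.6883
OR_MH = (3.3950 + 2.8343 + 11.3292) / (8.3100 + 11.6499 + 24.6883) = 17.5585 / 44.6481 = 0.39326

0.393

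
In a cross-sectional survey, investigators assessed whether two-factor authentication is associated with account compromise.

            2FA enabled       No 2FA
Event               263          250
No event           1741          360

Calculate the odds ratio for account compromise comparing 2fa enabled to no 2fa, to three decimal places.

Reading the table with exposure as columns: a = 263 (2FA enabled, case), b = 1741 (2FA enabled, non-case), c = 250 (No 2FA, case), d = 360.
OR = (a·d)/(b·c) = (263 × 360) / (1741 × 250) = 94680 / 435250 = 0.21753
Exposure is associated with lower odds of account compromise (OR = 0.22 < 1).

0.218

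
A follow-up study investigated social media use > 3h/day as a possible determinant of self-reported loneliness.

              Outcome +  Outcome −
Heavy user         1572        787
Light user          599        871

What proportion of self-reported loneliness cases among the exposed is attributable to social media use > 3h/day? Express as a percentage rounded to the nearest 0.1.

38.9

Cells: a = 1572, b = 787, c = 599, d = 871.
Risk in exposed = 1572/2359 = 0.66638; risk in unexposed = 599/1470 = 0.40748.
RR = 0.66638/0.40748 = 1.63537
AR% = (RR − 1)/RR × 100 = (1.63537 − 1)/1.63537 × 100 = 38.8516%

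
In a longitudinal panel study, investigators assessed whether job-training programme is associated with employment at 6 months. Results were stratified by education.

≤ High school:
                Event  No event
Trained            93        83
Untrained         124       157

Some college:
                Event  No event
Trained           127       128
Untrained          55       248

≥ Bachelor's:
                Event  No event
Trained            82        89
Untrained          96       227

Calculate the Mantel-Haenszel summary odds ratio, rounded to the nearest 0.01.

OR_MH = Σ(aᵢdᵢ/nᵢ) / Σ(bᵢcᵢ/nᵢ), where nᵢ is the stratum total.
Stratum 1 (≤ High school): n = 457; a·d/n = 93·157/457 = 31.9497; b·c/n = 83·124/457 = 22.5208
Stratum 2 (Some college): n = 558; a·d/n = 127·248/558 = 56.4444; b·c/n = 128·55/558 = 12.6165
Stratum 3 (≥ Bachelor's): n = 494; a·d/n = 82·227/494 = 37.6802; b·c/n = 89·96/494 = 17.2955
OR_MH = (31.9497 + 56.4444 + 37.6802) / (22.5208 + 12.6165 + 17.2955) = 126.0743 / 52.4328 = 2.40449

2.40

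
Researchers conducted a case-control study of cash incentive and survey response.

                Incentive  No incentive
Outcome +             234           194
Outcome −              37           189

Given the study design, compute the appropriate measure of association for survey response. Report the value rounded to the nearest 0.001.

Reading the table with exposure as columns: a = 234 (Incentive, case), b = 37 (Incentive, non-case), c = 194 (No incentive, case), d = 189.
This is a case-control study: participants were sampled on outcome status, so risks in the source population cannot be estimated directly — relative risk is not valid here. The odds ratio is the appropriate measure.
OR = (a·d)/(b·c) = (234 × 189) / (37 × 194) = 44226 / 7178 = 6.16133

6.161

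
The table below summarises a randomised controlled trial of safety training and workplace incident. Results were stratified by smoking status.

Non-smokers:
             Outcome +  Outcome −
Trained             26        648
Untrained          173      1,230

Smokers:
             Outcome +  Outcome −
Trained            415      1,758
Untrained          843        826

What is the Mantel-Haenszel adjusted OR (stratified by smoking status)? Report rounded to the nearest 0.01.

0.24

OR_MH = Σ(aᵢdᵢ/nᵢ) / Σ(bᵢcᵢ/nᵢ), where nᵢ is the stratum total.
Stratum 1 (Non-smokers): n = 2077; a·d/n = 26·1230/2077 = 15.3972; b·c/n = 648·173/2077 = 53.9740
Stratum 2 (Smokers): n = 3842; a·d/n = 415·826/3842 = 89.2218; b·c/n = 1758·843/3842 = 385.7350
OR_MH = (15.3972 + 89.2218) / (53.9740 + 385.7350) = 104.6190 / 439.7090 = 0.23793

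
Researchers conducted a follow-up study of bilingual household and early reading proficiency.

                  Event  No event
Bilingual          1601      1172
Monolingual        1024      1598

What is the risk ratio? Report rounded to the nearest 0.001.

1.478

Cells: a = 1601, b = 1172, c = 1024, d = 1598.
Risk in exposed = 1601/2773 = 0.57735; risk in unexposed = 1024/2622 = 0.39054.
RR = 0.57735 / 0.39054 = 1.47834
The risk among the exposed is 1.48 times that among the unexposed.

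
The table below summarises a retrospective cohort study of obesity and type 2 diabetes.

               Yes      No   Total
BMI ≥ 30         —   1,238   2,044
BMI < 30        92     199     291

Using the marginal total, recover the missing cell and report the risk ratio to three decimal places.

1.247

The missing cell is in the exposed row: 2044 − 1238 = 806.
So a = 806, b = 1238, c = 92, d = 199.
RR = [a/(a+b)] / [c/(c+d)] = (806/2044) / (92/291) = 0.39432/0.31615 = 1.24727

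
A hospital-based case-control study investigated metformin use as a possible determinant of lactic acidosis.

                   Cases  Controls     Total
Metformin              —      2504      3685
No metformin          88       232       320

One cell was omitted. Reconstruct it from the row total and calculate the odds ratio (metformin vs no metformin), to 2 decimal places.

1.24

The missing cell is in the exposed row: 3685 − 2504 = 1181.
So a = 1181, b = 2504, c = 88, d = 232.
OR = (a·d)/(b·c) = (1181 × 232) / (2504 × 88) = 273992 / 220352 = 1.24343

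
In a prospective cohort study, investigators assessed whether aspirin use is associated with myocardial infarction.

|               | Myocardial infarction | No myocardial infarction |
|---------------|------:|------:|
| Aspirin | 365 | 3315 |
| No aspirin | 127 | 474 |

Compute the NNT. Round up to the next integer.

Risk in treated group = 365/3680 = 0.09918; risk in control = 127/601 = 0.21131.
Absolute risk reduction = 0.21131 − 0.09918 = 0.11213
NNT = 1 / ARR = 1 / 0.11213 = 8.918 → round up → 9

9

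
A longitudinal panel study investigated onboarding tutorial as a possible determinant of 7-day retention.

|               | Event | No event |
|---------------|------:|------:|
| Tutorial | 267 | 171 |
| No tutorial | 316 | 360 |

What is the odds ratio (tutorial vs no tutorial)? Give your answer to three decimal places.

Cells: a = 267, b = 171, c = 316, d = 360.
OR = (a·d)/(b·c) = (267 × 360) / (171 × 316) = 96120 / 54036 = 1.77881
The odds of 7-day retention are about 1.78 times as high in the tutorial group.

1.779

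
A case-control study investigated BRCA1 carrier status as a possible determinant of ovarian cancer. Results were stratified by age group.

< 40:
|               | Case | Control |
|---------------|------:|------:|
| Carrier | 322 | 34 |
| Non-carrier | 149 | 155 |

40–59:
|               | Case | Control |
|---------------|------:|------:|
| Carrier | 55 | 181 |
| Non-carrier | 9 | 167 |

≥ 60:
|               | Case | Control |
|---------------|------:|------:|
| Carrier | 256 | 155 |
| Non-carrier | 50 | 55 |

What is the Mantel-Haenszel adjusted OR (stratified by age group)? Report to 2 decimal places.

4.70

OR_MH = Σ(aᵢdᵢ/nᵢ) / Σ(bᵢcᵢ/nᵢ), where nᵢ is the stratum total.
Stratum 1 (< 40): n = 660; a·d/n = 322·155/660 = 75.6212; b·c/n = 34·149/660 = 7.6758
Stratum 2 (40–59): n = 412; a·d/n = 55·167/412 = 22.2937; b·c/n = 181·9/412 = 3.9539
Stratum 3 (≥ 60): n = 516; a·d/n = 256·55/516 = 27.2868; b·c/n = 155·50/516 = 15.0194
OR_MH = (75.6212 + 22.2937 + 27.2868) / (7.6758 + 3.9539 + 15.0194) = 125.2017 / 26.6490 = 4.69817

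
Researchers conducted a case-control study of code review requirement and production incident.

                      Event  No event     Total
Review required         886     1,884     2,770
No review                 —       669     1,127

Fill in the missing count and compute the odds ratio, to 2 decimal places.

0.69

The missing cell is in the unexposed row: 1127 − 669 = 458.
So a = 886, b = 1884, c = 458, d = 669.
OR = (a·d)/(b·c) = (886 × 669) / (1884 × 458) = 592734 / 862872 = 0.68693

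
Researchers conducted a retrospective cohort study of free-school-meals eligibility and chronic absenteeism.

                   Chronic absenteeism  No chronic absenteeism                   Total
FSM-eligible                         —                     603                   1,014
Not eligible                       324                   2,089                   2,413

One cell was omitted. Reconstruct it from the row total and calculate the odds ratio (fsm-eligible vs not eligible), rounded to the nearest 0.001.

The missing cell is in the exposed row: 1014 − 603 = 411.
So a = 411, b = 603, c = 324, d = 2089.
OR = (a·d)/(b·c) = (411 × 2089) / (603 × 324) = 858579 / 195372 = 4.39459

4.395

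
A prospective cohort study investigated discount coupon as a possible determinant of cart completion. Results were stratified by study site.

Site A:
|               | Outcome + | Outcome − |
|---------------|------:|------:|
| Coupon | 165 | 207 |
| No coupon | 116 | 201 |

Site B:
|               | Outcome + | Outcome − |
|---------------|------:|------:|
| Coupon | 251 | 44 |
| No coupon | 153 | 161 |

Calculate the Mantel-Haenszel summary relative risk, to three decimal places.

RR_MH = Σ(aᵢ·n₀ᵢ/nᵢ) / Σ(cᵢ·n₁ᵢ/nᵢ), with n₁ᵢ = aᵢ+bᵢ (exposed), n₀ᵢ = cᵢ+dᵢ (unexposed), nᵢ = n₁ᵢ+n₀ᵢ.
Stratum 1 (Site A): n₁ = 372, n₀ = 317, n = 689; a·n₀/n = 165·317/689 = 75.9144; c·n₁/n = 116·372/689 = 62.6299
Stratum 2 (Site B): n₁ = 295, n₀ = 314, n = 609; a·n₀/n = 251·314/609 = 129.4154; c·n₁/n = 153·295/609 = 74.1133
RR_MH = (75.9144 + 129.4154) / (62.6299 + 74.1133) = 205.3298 / 136.7432 = 1.50157

1.502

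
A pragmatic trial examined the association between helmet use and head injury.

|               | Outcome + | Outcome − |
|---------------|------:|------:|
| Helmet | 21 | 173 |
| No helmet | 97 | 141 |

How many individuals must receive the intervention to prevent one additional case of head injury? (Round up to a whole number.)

4

Risk in treated group = 21/194 = 0.10825; risk in control = 97/238 = 0.40756.
Absolute risk reduction = 0.40756 − 0.10825 = 0.29932
NNT = 1 / ARR = 1 / 0.29932 = 3.341 → round up → 4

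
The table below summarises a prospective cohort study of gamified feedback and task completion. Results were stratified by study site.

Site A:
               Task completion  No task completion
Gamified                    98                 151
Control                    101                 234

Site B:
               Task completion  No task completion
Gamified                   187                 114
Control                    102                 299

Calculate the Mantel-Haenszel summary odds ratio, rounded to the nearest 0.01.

OR_MH = Σ(aᵢdᵢ/nᵢ) / Σ(bᵢcᵢ/nᵢ), where nᵢ is the stratum total.
Stratum 1 (Site A): n = 584; a·d/n = 98·234/584 = 39.2671; b·c/n = 151·101/584 = 26.1147
Stratum 2 (Site B): n = 702; a·d/n = 187·299/702 = 79.6481; b·c/n = 114·102/702 = 16.5641
OR_MH = (39.2671 + 79.6481) / (26.1147 + 16.5641) = 118.9153 / 42.6788 = 2.78628

2.79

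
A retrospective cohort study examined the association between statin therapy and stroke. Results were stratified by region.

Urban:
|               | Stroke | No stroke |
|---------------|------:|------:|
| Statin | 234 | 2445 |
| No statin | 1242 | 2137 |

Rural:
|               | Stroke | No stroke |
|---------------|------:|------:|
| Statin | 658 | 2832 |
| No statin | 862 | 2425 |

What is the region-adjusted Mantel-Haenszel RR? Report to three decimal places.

0.453

RR_MH = Σ(aᵢ·n₀ᵢ/nᵢ) / Σ(cᵢ·n₁ᵢ/nᵢ), with n₁ᵢ = aᵢ+bᵢ (exposed), n₀ᵢ = cᵢ+dᵢ (unexposed), nᵢ = n₁ᵢ+n₀ᵢ.
Stratum 1 (Urban): n₁ = 2679, n₀ = 3379, n = 6058; a·n₀/n = 234·3379/6058 = 130.5193; c·n₁/n = 1242·2679/6058 = 549.2436
Stratum 2 (Rural): n₁ = 3490, n₀ = 3287, n = 6777; a·n₀/n = 658·3287/6777 = 319.1450; c·n₁/n = 862·3490/6777 = 443.9103
RR_MH = (130.5193 + 319.1450) / (549.2436 + 443.9103) = 449.6644 / 993.1539 = 0.45276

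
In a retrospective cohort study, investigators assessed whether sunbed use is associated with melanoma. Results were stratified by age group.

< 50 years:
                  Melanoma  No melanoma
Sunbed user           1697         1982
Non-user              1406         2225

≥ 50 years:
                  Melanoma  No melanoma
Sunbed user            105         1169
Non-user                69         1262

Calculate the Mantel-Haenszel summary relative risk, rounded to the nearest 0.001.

1.209

RR_MH = Σ(aᵢ·n₀ᵢ/nᵢ) / Σ(cᵢ·n₁ᵢ/nᵢ), with n₁ᵢ = aᵢ+bᵢ (exposed), n₀ᵢ = cᵢ+dᵢ (unexposed), nᵢ = n₁ᵢ+n₀ᵢ.
Stratum 1 (< 50 years): n₁ = 3679, n₀ = 3631, n = 7310; a·n₀/n = 1697·3631/7310 = 842.9285; c·n₁/n = 1406·3679/7310 = 707.6161
Stratum 2 (≥ 50 years): n₁ = 1274, n₀ = 1331, n = 2605; a·n₀/n = 105·1331/2605 = 53.6488; c·n₁/n = 69·1274/2605 = 33.7451
RR_MH = (842.9285 + 53.6488) / (707.6161 + 33.7451) = 896.5772 / 741.3612 = 1.20937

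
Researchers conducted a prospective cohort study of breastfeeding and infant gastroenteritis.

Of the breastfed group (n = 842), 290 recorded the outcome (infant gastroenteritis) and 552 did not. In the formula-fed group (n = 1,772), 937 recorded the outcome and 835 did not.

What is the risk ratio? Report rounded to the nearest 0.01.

0.65

From the description: a = 290, b = 552, c = 937, d = 835.
Risk in exposed = 290/842 = 0.34442; risk in unexposed = 937/1772 = 0.52878.
RR = 0.34442 / 0.52878 = 0.65134
The risk is 35% lower among the exposed than among the unexposed.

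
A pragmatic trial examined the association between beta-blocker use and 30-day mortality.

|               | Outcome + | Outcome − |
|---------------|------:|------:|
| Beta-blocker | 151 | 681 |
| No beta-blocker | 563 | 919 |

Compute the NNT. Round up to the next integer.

Risk in treated group = 151/832 = 0.18149; risk in control = 563/1482 = 0.37989.
Absolute risk reduction = 0.37989 − 0.18149 = 0.19840
NNT = 1 / ARR = 1 / 0.19840 = 5.040 → round up → 6

6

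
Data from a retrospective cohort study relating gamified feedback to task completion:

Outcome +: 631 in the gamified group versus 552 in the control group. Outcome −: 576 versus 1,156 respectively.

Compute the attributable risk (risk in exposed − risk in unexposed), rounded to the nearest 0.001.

From the description: a = 631, b = 576, c = 552, d = 1156.
Risk in exposed = 631/1207 = 0.522784; risk in unexposed = 552/1708 = 0.323185.
Risk difference = 0.522784 − 0.323185 = 0.199599

0.200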